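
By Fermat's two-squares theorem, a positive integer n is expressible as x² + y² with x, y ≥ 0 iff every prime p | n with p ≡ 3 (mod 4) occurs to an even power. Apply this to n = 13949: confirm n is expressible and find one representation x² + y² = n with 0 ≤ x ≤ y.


Step 1: Factor n = 13949 = 13 · 29 · 37.
Step 2: Check the mod-4 condition on each prime factor: 13 ≡ 1 (mod 4), exponent 1; 29 ≡ 1 (mod 4), exponent 1; 37 ≡ 1 (mod 4), exponent 1.
All primes ≡ 3 (mod 4) appear to even exponent (or don't appear), so by the two-squares theorem n IS expressible as a sum of two squares.
Step 3: Build a representation. Here n = 13 · 29 · 37 is a product of primes ≡ 1 (mod 4). Each prime p ≡ 1 (mod 4) is itself a sum of two squares; find a² by testing p − a² for a perfect square:
  13: 13 − 1² = 12, 13 − 2² = 9 = 3² ⇒ 13 = 2² + 3².
  29: 29 − 1² = 28, 29 − 2² = 25 = 5² ⇒ 29 = 2² + 5².
  37: 37 − 1² = 36 = 6² ⇒ 37 = 1² + 6².
  Combine using the Brahmagupta–Fibonacci identity (a² + b²)(c² + d²) = (ac − bd)² + (ad + bc)² = (ac + bd)² + (ad − bc)²:
  13 · 29 = 377: from (2² + 3²)(2² + 5²), take (2·2 − 3·5, 2·5 + 3·2) = (4 − 15, 10 + 6) = (-11, 16); dropping signs (only squares matter) gives (11, 16); check 11² + 16² = 121 + 256 = 377 ✓.
  377 · 37 = 13949: from (11² + 16²)(1² + 6²), take (11·1 − 16·6, 11·6 + 16·1) = (11 − 96, 66 + 16) = (-85, 82); dropping signs (only squares matter) gives (85, 82); check 85² + 82² = 7225 + 6724 = 13949 ✓.
Step 4: Order so x ≤ y and verify: 82² + 85² = 6724 + 7225 = 13949 = n. ✓

n = 13949 = 82² + 85² (one valid representation with x ≤ y).


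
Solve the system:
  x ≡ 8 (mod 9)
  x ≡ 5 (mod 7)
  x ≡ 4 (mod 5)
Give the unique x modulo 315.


Moduli 9, 7, 5 are pairwise coprime; by CRT there is a unique solution modulo M = 9 · 7 · 5 = 315.
Solve pairwise, accumulating the modulus:
  Start with x ≡ 8 (mod 9).
  Combine with x ≡ 5 (mod 7): since gcd(9, 7) = 1, we get a unique residue mod 63.
    Write x = 8 + 9·t and substitute into x ≡ 5 (mod 7): 9·t ≡ 5 − 8 = -3 (mod 7).
    Reduce coefficients mod 7: 2·t ≡ 4 (mod 7).
    The inverse of 2 mod 7 is 4 (since 2·4 = 8 = 1·7 + 1), so t ≡ 4·4 = 16 ≡ 2 (mod 7).
    Then x = 8 + 9·2 = 26, valid modulo lcm(9, 7) = 63: x ≡ 26 (mod 63).
  Combine with x ≡ 4 (mod 5): since gcd(63, 5) = 1, we get a unique residue mod 315.
    Write x = 26 + 63·t and substitute into x ≡ 4 (mod 5): 63·t ≡ 4 − 26 = -22 (mod 5).
    Reduce coefficients mod 5: 3·t ≡ 3 (mod 5).
    The inverse of 3 mod 5 is 2 (since 3·2 = 6 = 1·5 + 1), so t ≡ 2·3 = 6 ≡ 1 (mod 5).
    Then x = 26 + 63·1 = 89, valid modulo lcm(63, 5) = 315: x ≡ 89 (mod 315).
Verify: 89 mod 9 = 8 ✓, 89 mod 7 = 5 ✓, 89 mod 5 = 4 ✓.

x ≡ 89 (mod 315).


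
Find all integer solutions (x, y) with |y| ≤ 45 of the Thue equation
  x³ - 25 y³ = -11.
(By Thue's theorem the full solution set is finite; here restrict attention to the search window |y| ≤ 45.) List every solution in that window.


The equation is x³ - 25y³ = -11. For fixed y, x³ = 25·y³ − 11, so a solution requires the RHS to be a perfect cube.
Strategy: iterate y from -45 to 45, compute RHS = 25·y³ − 11, and check whether it is a (positive or negative) perfect cube.
Check small values of y:
  y = 0: RHS = -11 is not a perfect cube.
  y = 1: RHS = 14 is not a perfect cube.
  y = -1: RHS = -36 is not a perfect cube.
  y = 2: RHS = 189 is not a perfect cube.
  y = -2: RHS = -211 is not a perfect cube.
  y = 3: RHS = 664 is not a perfect cube.
  y = -3: RHS = -686 is not a perfect cube.
Continuing the search up to |y| = 45 finds no solutions either.
No (x, y) in the scanned range satisfies the equation.

No integer solutions with |y| ≤ 45.


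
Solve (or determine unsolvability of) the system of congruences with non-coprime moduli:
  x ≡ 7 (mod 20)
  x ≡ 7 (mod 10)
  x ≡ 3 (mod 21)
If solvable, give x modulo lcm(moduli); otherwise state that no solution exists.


Moduli 20, 10, 21 are not pairwise coprime, so CRT works modulo lcm(m_i) when all pairwise compatibility conditions hold.
Pairwise compatibility: gcd(m_i, m_j) must divide a_i - a_j for every pair.
Merge one congruence at a time:
  Start: x ≡ 7 (mod 20).
  Combine with x ≡ 7 (mod 10): gcd(20, 10) = 10; 7 - 7 = 0, which IS divisible by 10, so compatible.
    Write x = 7 + 20·t and substitute into x ≡ 7 (mod 10): 20·t ≡ 7 − 7 = 0 (mod 10).
    Divide the congruence (and modulus) by g = 10: 2·t ≡ 0 (mod 1).
    Modulo 1 every t works; take t = 0.
    Then x = 7 + 20·0 = 7, valid modulo lcm(20, 10) = 20: x ≡ 7 (mod 20).
  Combine with x ≡ 3 (mod 21): gcd(20, 21) = 1; 3 - 7 = -4, which IS divisible by 1, so compatible.
    Write x = 7 + 20·t and substitute into x ≡ 3 (mod 21): 20·t ≡ 3 − 7 = -4 (mod 21).
    Reduce coefficients mod 21: 20·t ≡ 17 (mod 21).
    The inverse of 20 mod 21 is 20 (since 20·20 = 400 = 19·21 + 1), so t ≡ 20·17 = 340 ≡ 4 (mod 21).
    Then x = 7 + 20·4 = 87, valid modulo lcm(20, 21) = 420: x ≡ 87 (mod 420).
Verify: 87 mod 20 = 7, 87 mod 10 = 7, 87 mod 21 = 3.

x ≡ 87 (mod 420).


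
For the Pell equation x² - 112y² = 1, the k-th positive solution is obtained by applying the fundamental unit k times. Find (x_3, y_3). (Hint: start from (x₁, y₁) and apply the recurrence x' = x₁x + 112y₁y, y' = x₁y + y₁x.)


Step 1: Find the fundamental solution (x₁, y₁) of x² - 112y² = 1.
  Expand √112 as a continued fraction. a₀ = ⌊√112⌋ = 10; iterate m_{k+1} = d_k·a_k − m_k, d_{k+1} = (112 − m_{k+1}²)/d_k, a_{k+1} = ⌊(a₀ + m_{k+1})/d_{k+1}⌋ (starting m₀ = 0, d₀ = 1), with convergents p_k = a_k·p_{k-1} + p_{k-2}, q_k = a_k·q_{k-1} + q_{k-2} (p₋₁ = 1, q₋₁ = 0):
  k = 0: a₀ = 10; p₀/q₀ = 10/1; p₀² − 112·q₀² = 100 − 112 = -12.
  k = 1: m = 10, d = 12, a = ⌊(10 + 10)/12⌋ = 1; p/q = (1·10 + 1)/(1·1 + 0) = 11/1; p² − 112·q² = 121 − 112 = 9.
  k = 2: m = 2, d = 9, a = ⌊(10 + 2)/9⌋ = 1; p/q = (1·11 + 10)/(1·1 + 1) = 21/2; p² − 112·q² = 441 − 448 = -7.
  k = 3: m = 7, d = 7, a = ⌊(10 + 7)/7⌋ = 2; p/q = (2·21 + 11)/(2·2 + 1) = 53/5; p² − 112·q² = 2809 − 2800 = 9.
  k = 4: m = 7, d = 9, a = ⌊(10 + 7)/9⌋ = 1; p/q = (1·53 + 21)/(1·5 + 2) = 74/7; p² − 112·q² = 5476 − 5488 = -12.
  k = 5: m = 2, d = 12, a = ⌊(10 + 2)/12⌋ = 1; p/q = (1·74 + 53)/(1·7 + 5) = 127/12; p² − 112·q² = 16129 − 16128 = 1.
  The first convergent with p² − 112·q² = 1 gives the fundamental solution (x₁, y₁) = (127, 12).
Step 2: Apply the recurrence (x_{n+1}, y_{n+1}) = (x₁x_n + 112y₁y_n, x₁y_n + y₁x_n) repeatedly.
  From (x_1, y_1) = (127, 12): x_2 = 127·127 + 112·12·12 = 32257; y_2 = 127·12 + 12·127 = 3048.
  From (x_2, y_2) = (32257, 3048): x_3 = 127·32257 + 112·12·3048 = 8193151; y_3 = 127·3048 + 12·32257 = 774180.
Step 3: Verify x_3² - 112·y_3² = 67127723308801 - 67127723308800 = 1 (should be 1). ✓

(x_1, y_1) = (127, 12); (x_3, y_3) = (8193151, 774180).


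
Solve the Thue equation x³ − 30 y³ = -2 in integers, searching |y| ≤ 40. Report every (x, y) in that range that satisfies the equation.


The equation is x³ - 30y³ = -2. For fixed y, x³ = 30·y³ − 2, so a solution requires the RHS to be a perfect cube.
Strategy: iterate y from -40 to 40, compute RHS = 30·y³ − 2, and check whether it is a (positive or negative) perfect cube.
Check small values of y:
  y = 0: RHS = -2 is not a perfect cube.
  y = 1: RHS = 28 is not a perfect cube.
  y = -1: RHS = -32 is not a perfect cube.
  y = 2: RHS = 238 is not a perfect cube.
  y = -2: RHS = -242 is not a perfect cube.
  y = 3: RHS = 808 is not a perfect cube.
  y = -3: RHS = -812 is not a perfect cube.
Continuing the search up to |y| = 40 finds no solutions either.
No (x, y) in the scanned range satisfies the equation.

No integer solutions with |y| ≤ 40.


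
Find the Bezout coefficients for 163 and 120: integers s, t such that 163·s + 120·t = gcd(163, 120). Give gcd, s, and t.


Euclidean algorithm on (163, 120) — divide until remainder is 0:
  163 = 1 · 120 + 43
  120 = 2 · 43 + 34
  43 = 1 · 34 + 9
  34 = 3 · 9 + 7
  9 = 1 · 7 + 2
  7 = 3 · 2 + 1
  2 = 2 · 1 + 0
gcd(163, 120) = 1.
Track Bezout coefficients alongside the remainders: start with r₀ = 163 = a·1 + b·0 (s = 1, t = 0) and r₁ = 120 = a·0 + b·1 (s = 0, t = 1); each new remainder r_{k+1} = r_{k-1} − q_k·r_k inherits s_{k+1} = s_{k-1} − q_k·s_k, t_{k+1} = t_{k-1} − q_k·t_k, so r_k = a·s_k + b·t_k at every step:
  q = 1: r = 43, s = 1 − 1·0 = 1, t = 0 − 1·1 = -1  (check: 163·1 + 120·(-1) = 43)
  q = 2: r = 34, s = 0 − 2·1 = -2, t = 1 − 2·(-1) = 3  (check: 163·(-2) + 120·3 = 34)
  q = 1: r = 9, s = 1 − 1·(-2) = 3, t = -1 − 1·3 = -4  (check: 163·3 + 120·(-4) = 9)
  q = 3: r = 7, s = -2 − 3·3 = -11, t = 3 − 3·(-4) = 15  (check: 163·(-11) + 120·15 = 7)
  q = 1: r = 2, s = 3 − 1·(-11) = 14, t = -4 − 1·15 = -19  (check: 163·14 + 120·(-19) = 2)
  q = 3: r = 1, s = -11 − 3·14 = -53, t = 15 − 3·(-19) = 72  (check: 163·(-53) + 120·72 = 1)
The row with r = 1 (the gcd) gives the Bezout coefficients s = -53, t = 72.
Result: 163 · (-53) + 120 · (72) = 1.

gcd(163, 120) = 1; s = -53, t = 72 (check: 163·(-53) + 120·72 = 1).


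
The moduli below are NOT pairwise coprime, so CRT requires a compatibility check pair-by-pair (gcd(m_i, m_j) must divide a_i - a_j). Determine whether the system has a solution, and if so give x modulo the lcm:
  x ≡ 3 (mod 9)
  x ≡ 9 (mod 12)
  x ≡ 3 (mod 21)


Moduli 9, 12, 21 are not pairwise coprime, so CRT works modulo lcm(m_i) when all pairwise compatibility conditions hold.
Pairwise compatibility: gcd(m_i, m_j) must divide a_i - a_j for every pair.
Merge one congruence at a time:
  Start: x ≡ 3 (mod 9).
  Combine with x ≡ 9 (mod 12): gcd(9, 12) = 3; 9 - 3 = 6, which IS divisible by 3, so compatible.
    Write x = 3 + 9·t and substitute into x ≡ 9 (mod 12): 9·t ≡ 9 − 3 = 6 (mod 12).
    Divide the congruence (and modulus) by g = 3: 3·t ≡ 2 (mod 4).
    The inverse of 3 mod 4 is 3 (since 3·3 = 9 = 2·4 + 1), so t ≡ 3·2 = 6 ≡ 2 (mod 4).
    Then x = 3 + 9·2 = 21, valid modulo lcm(9, 12) = 36: x ≡ 21 (mod 36).
  Combine with x ≡ 3 (mod 21): gcd(36, 21) = 3; 3 - 21 = -18, which IS divisible by 3, so compatible.
    Write x = 21 + 36·t and substitute into x ≡ 3 (mod 21): 36·t ≡ 3 − 21 = -18 (mod 21).
    Divide the congruence (and modulus) by g = 3: 12·t ≡ -6 (mod 7).
    Reduce coefficients mod 7: 5·t ≡ 1 (mod 7).
    The inverse of 5 mod 7 is 3 (since 5·3 = 15 = 2·7 + 1), so t ≡ 3·1 = 3 ≡ 3 (mod 7).
    Then x = 21 + 36·3 = 129, valid modulo lcm(36, 21) = 252: x ≡ 129 (mod 252).
Verify: 129 mod 9 = 3, 129 mod 12 = 9, 129 mod 21 = 3.

x ≡ 129 (mod 252).


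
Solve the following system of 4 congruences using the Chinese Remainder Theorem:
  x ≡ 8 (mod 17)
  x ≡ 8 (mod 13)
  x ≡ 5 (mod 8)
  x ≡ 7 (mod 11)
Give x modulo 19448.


Product of moduli M = 17 · 13 · 8 · 11 = 19448.
Merge one congruence at a time:
  Start: x ≡ 8 (mod 17).
  Combine with x ≡ 8 (mod 13); new modulus lcm = 221.
    Write x = 8 + 17·t and substitute into x ≡ 8 (mod 13): 17·t ≡ 8 − 8 = 0 (mod 13).
    Reduce coefficients mod 13: 4·t ≡ 0 (mod 13).
    The inverse of 4 mod 13 is 10 (since 4·10 = 40 = 3·13 + 1), so t ≡ 10·0 = 0 ≡ 0 (mod 13).
    Then x = 8 + 17·0 = 8, valid modulo lcm(17, 13) = 221: x ≡ 8 (mod 221).
  Combine with x ≡ 5 (mod 8); new modulus lcm = 1768.
    Write x = 8 + 221·t and substitute into x ≡ 5 (mod 8): 221·t ≡ 5 − 8 = -3 (mod 8).
    Reduce coefficients mod 8: 5·t ≡ 5 (mod 8).
    The inverse of 5 mod 8 is 5 (since 5·5 = 25 = 3·8 + 1), so t ≡ 5·5 = 25 ≡ 1 (mod 8).
    Then x = 8 + 221·1 = 229, valid modulo lcm(221, 8) = 1768: x ≡ 229 (mod 1768).
  Combine with x ≡ 7 (mod 11); new modulus lcm = 19448.
    Write x = 229 + 1768·t and substitute into x ≡ 7 (mod 11): 1768·t ≡ 7 − 229 = -222 (mod 11).
    Reduce coefficients mod 11: 8·t ≡ 9 (mod 11).
    The inverse of 8 mod 11 is 7 (since 8·7 = 56 = 5·11 + 1), so t ≡ 7·9 = 63 ≡ 8 (mod 11).
    Then x = 229 + 1768·8 = 14373, valid modulo lcm(1768, 11) = 19448: x ≡ 14373 (mod 19448).
Verify against each original: 14373 mod 17 = 8, 14373 mod 13 = 8, 14373 mod 8 = 5, 14373 mod 11 = 7.

x ≡ 14373 (mod 19448).


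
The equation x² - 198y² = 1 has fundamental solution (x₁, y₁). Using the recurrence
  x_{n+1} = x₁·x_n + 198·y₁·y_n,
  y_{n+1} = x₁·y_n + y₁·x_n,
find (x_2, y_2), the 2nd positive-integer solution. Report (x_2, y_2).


Step 1: Find the fundamental solution (x₁, y₁) of x² - 198y² = 1.
  Expand √198 as a continued fraction. a₀ = ⌊√198⌋ = 14; iterate m_{k+1} = d_k·a_k − m_k, d_{k+1} = (198 − m_{k+1}²)/d_k, a_{k+1} = ⌊(a₀ + m_{k+1})/d_{k+1}⌋ (starting m₀ = 0, d₀ = 1), with convergents p_k = a_k·p_{k-1} + p_{k-2}, q_k = a_k·q_{k-1} + q_{k-2} (p₋₁ = 1, q₋₁ = 0):
  k = 0: a₀ = 14; p₀/q₀ = 14/1; p₀² − 198·q₀² = 196 − 198 = -2.
  k = 1: m = 14, d = 2, a = ⌊(14 + 14)/2⌋ = 14; p/q = (14·14 + 1)/(14·1 + 0) = 197/14; p² − 198·q² = 38809 − 38808 = 1.
  The first convergent with p² − 198·q² = 1 gives the fundamental solution (x₁, y₁) = (197, 14).
Step 2: Apply the recurrence (x_{n+1}, y_{n+1}) = (x₁x_n + 198y₁y_n, x₁y_n + y₁x_n) repeatedly.
  From (x_1, y_1) = (197, 14): x_2 = 197·197 + 198·14·14 = 77617; y_2 = 197·14 + 14·197 = 5516.
Step 3: Verify x_2² - 198·y_2² = 6024398689 - 6024398688 = 1 (should be 1). ✓

(x_1, y_1) = (197, 14); (x_2, y_2) = (77617, 5516).


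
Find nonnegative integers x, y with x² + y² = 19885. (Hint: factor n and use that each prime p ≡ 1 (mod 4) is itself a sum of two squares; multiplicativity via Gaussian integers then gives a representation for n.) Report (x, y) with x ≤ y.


Step 1: Factor n = 19885 = 5 · 41 · 97.
Step 2: Check the mod-4 condition on each prime factor: 5 ≡ 1 (mod 4), exponent 1; 41 ≡ 1 (mod 4), exponent 1; 97 ≡ 1 (mod 4), exponent 1.
All primes ≡ 3 (mod 4) appear to even exponent (or don't appear), so by the two-squares theorem n IS expressible as a sum of two squares.
Step 3: Build a representation. Here n = 5 · 41 · 97 is a product of primes ≡ 1 (mod 4). Each prime p ≡ 1 (mod 4) is itself a sum of two squares; find a² by testing p − a² for a perfect square:
  5: 5 − 1² = 4 = 2² ⇒ 5 = 1² + 2².
  41: 41 − 1² = 40, 41 − 2² = 37, 41 − 3² = 32, 41 − 4² = 25 = 5² ⇒ 41 = 4² + 5².
  97: 97 − 1² = 96, 97 − 2² = 93, 97 − 3² = 88, 97 − 4² = 81 = 9² ⇒ 97 = 4² + 9².
  Combine using the Brahmagupta–Fibonacci identity (a² + b²)(c² + d²) = (ac − bd)² + (ad + bc)² = (ac + bd)² + (ad − bc)²:
  5 · 41 = 205: from (1² + 2²)(4² + 5²), take (1·4 − 2·5, 1·5 + 2·4) = (4 − 10, 5 + 8) = (-6, 13); dropping signs (only squares matter) gives (6, 13); check 6² + 13² = 36 + 169 = 205 ✓.
  205 · 97 = 19885: from (6² + 13²)(4² + 9²), take (6·4 − 13·9, 6·9 + 13·4) = (24 − 117, 54 + 52) = (-93, 106); dropping signs (only squares matter) gives (93, 106); check 93² + 106² = 8649 + 11236 = 19885 ✓.
Step 4: Order so x ≤ y and verify: 93² + 106² = 8649 + 11236 = 19885 = n. ✓

n = 19885 = 93² + 106² (one valid representation with x ≤ y).


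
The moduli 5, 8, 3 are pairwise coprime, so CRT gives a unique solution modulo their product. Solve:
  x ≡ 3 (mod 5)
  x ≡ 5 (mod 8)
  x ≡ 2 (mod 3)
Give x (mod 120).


Moduli 5, 8, 3 are pairwise coprime; by CRT there is a unique solution modulo M = 5 · 8 · 3 = 120.
Solve pairwise, accumulating the modulus:
  Start with x ≡ 3 (mod 5).
  Combine with x ≡ 5 (mod 8): since gcd(5, 8) = 1, we get a unique residue mod 40.
    Write x = 3 + 5·t and substitute into x ≡ 5 (mod 8): 5·t ≡ 5 − 3 = 2 (mod 8).
    The inverse of 5 mod 8 is 5 (since 5·5 = 25 = 3·8 + 1), so t ≡ 5·2 = 10 ≡ 2 (mod 8).
    Then x = 3 + 5·2 = 13, valid modulo lcm(5, 8) = 40: x ≡ 13 (mod 40).
  Combine with x ≡ 2 (mod 3): since gcd(40, 3) = 1, we get a unique residue mod 120.
    Write x = 13 + 40·t and substitute into x ≡ 2 (mod 3): 40·t ≡ 2 − 13 = -11 (mod 3).
    Reduce coefficients mod 3: 1·t ≡ 1 (mod 3).
    So t ≡ 1 (mod 3).
    Then x = 13 + 40·1 = 53, valid modulo lcm(40, 3) = 120: x ≡ 53 (mod 120).
Verify: 53 mod 5 = 3 ✓, 53 mod 8 = 5 ✓, 53 mod 3 = 2 ✓.

x ≡ 53 (mod 120).


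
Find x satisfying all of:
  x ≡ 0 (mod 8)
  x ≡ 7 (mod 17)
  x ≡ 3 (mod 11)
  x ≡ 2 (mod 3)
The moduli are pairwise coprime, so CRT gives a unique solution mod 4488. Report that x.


Product of moduli M = 8 · 17 · 11 · 3 = 4488.
Merge one congruence at a time:
  Start: x ≡ 0 (mod 8).
  Combine with x ≡ 7 (mod 17); new modulus lcm = 136.
    Write x = 0 + 8·t and substitute into x ≡ 7 (mod 17): 8·t ≡ 7 − 0 = 7 (mod 17).
    The inverse of 8 mod 17 is 15 (since 8·15 = 120 = 7·17 + 1), so t ≡ 15·7 = 105 ≡ 3 (mod 17).
    Then x = 0 + 8·3 = 24, valid modulo lcm(8, 17) = 136: x ≡ 24 (mod 136).
  Combine with x ≡ 3 (mod 11); new modulus lcm = 1496.
    Write x = 24 + 136·t and substitute into x ≡ 3 (mod 11): 136·t ≡ 3 − 24 = -21 (mod 11).
    Reduce coefficients mod 11: 4·t ≡ 1 (mod 11).
    The inverse of 4 mod 11 is 3 (since 4·3 = 12 = 1·11 + 1), so t ≡ 3·1 = 3 ≡ 3 (mod 11).
    Then x = 24 + 136·3 = 432, valid modulo lcm(136, 11) = 1496: x ≡ 432 (mod 1496).
  Combine with x ≡ 2 (mod 3); new modulus lcm = 4488.
    Write x = 432 + 1496·t and substitute into x ≡ 2 (mod 3): 1496·t ≡ 2 − 432 = -430 (mod 3).
    Reduce coefficients mod 3: 2·t ≡ 2 (mod 3).
    The inverse of 2 mod 3 is 2 (since 2·2 = 4 = 1·3 + 1), so t ≡ 2·2 = 4 ≡ 1 (mod 3).
    Then x = 432 + 1496·1 = 1928, valid modulo lcm(1496, 3) = 4488: x ≡ 1928 (mod 4488).
Verify against each original: 1928 mod 8 = 0, 1928 mod 17 = 7, 1928 mod 11 = 3, 1928 mod 3 = 2.

x ≡ 1928 (mod 4488).


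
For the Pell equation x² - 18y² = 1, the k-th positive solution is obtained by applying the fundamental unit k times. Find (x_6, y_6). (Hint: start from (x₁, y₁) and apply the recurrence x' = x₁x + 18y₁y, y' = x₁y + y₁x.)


Step 1: Find the fundamental solution (x₁, y₁) of x² - 18y² = 1.
  Expand √18 as a continued fraction. a₀ = ⌊√18⌋ = 4; iterate m_{k+1} = d_k·a_k − m_k, d_{k+1} = (18 − m_{k+1}²)/d_k, a_{k+1} = ⌊(a₀ + m_{k+1})/d_{k+1}⌋ (starting m₀ = 0, d₀ = 1), with convergents p_k = a_k·p_{k-1} + p_{k-2}, q_k = a_k·q_{k-1} + q_{k-2} (p₋₁ = 1, q₋₁ = 0):
  k = 0: a₀ = 4; p₀/q₀ = 4/1; p₀² − 18·q₀² = 16 − 18 = -2.
  k = 1: m = 4, d = 2, a = ⌊(4 + 4)/2⌋ = 4; p/q = (4·4 + 1)/(4·1 + 0) = 17/4; p² − 18·q² = 289 − 288 = 1.
  The first convergent with p² − 18·q² = 1 gives the fundamental solution (x₁, y₁) = (17, 4).
Step 2: Apply the recurrence (x_{n+1}, y_{n+1}) = (x₁x_n + 18y₁y_n, x₁y_n + y₁x_n) repeatedly.
  From (x_1, y_1) = (17, 4): x_2 = 17·17 + 18·4·4 = 577; y_2 = 17·4 + 4·17 = 136.
  From (x_2, y_2) = (577, 136): x_3 = 17·577 + 18·4·136 = 19601; y_3 = 17·136 + 4·577 = 4620.
  From (x_3, y_3) = (19601, 4620): x_4 = 17·19601 + 18·4·4620 = 665857; y_4 = 17·4620 + 4·19601 = 156944.
  From (x_4, y_4) = (665857, 156944): x_5 = 17·665857 + 18·4·156944 = 22619537; y_5 = 17·156944 + 4·665857 = 5331476.
  From (x_5, y_5) = (22619537, 5331476): x_6 = 17·22619537 + 18·4·5331476 = 768398401; y_6 = 17·5331476 + 4·22619537 = 181113240.
Step 3: Verify x_6² - 18·y_6² = 590436102659356801 - 590436102659356800 = 1 (should be 1). ✓

(x_1, y_1) = (17, 4); (x_6, y_6) = (768398401, 181113240).


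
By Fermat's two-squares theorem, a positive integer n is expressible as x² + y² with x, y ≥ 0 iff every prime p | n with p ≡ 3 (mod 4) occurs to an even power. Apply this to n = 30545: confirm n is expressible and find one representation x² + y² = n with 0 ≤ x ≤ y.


Step 1: Factor n = 30545 = 5 · 41 · 149.
Step 2: Check the mod-4 condition on each prime factor: 5 ≡ 1 (mod 4), exponent 1; 41 ≡ 1 (mod 4), exponent 1; 149 ≡ 1 (mod 4), exponent 1.
All primes ≡ 3 (mod 4) appear to even exponent (or don't appear), so by the two-squares theorem n IS expressible as a sum of two squares.
Step 3: Build a representation. Here n = 5 · 41 · 149 is a product of primes ≡ 1 (mod 4). Each prime p ≡ 1 (mod 4) is itself a sum of two squares; find a² by testing p − a² for a perfect square:
  5: 5 − 1² = 4 = 2² ⇒ 5 = 1² + 2².
  41: 41 − 1² = 40, 41 − 2² = 37, 41 − 3² = 32, 41 − 4² = 25 = 5² ⇒ 41 = 4² + 5².
  149: 149 − 1² = 148, 149 − 2² = 145, 149 − 3² = 140, 149 − 4² = 133, 149 − 5² = 124, 149 − 6² = 113, 149 − 7² = 100 = 10² ⇒ 149 = 7² + 10².
  Combine using the Brahmagupta–Fibonacci identity (a² + b²)(c² + d²) = (ac − bd)² + (ad + bc)² = (ac + bd)² + (ad − bc)²:
  5 · 41 = 205: from (1² + 2²)(4² + 5²), take (1·4 − 2·5, 1·5 + 2·4) = (4 − 10, 5 + 8) = (-6, 13); dropping signs (only squares matter) gives (6, 13); check 6² + 13² = 36 + 169 = 205 ✓.
  205 · 149 = 30545: from (6² + 13²)(7² + 10²), take (6·7 − 13·10, 6·10 + 13·7) = (42 − 130, 60 + 91) = (-88, 151); dropping signs (only squares matter) gives (88, 151); check 88² + 151² = 7744 + 22801 = 30545 ✓.
Step 4: Order so x ≤ y and verify: 88² + 151² = 7744 + 22801 = 30545 = n. ✓

n = 30545 = 88² + 151² (one valid representation with x ≤ y).


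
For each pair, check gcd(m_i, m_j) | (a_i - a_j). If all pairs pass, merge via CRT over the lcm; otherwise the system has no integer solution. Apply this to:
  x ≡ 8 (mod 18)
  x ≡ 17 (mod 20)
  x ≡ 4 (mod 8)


Moduli 18, 20, 8 are not pairwise coprime, so CRT works modulo lcm(m_i) when all pairwise compatibility conditions hold.
Pairwise compatibility: gcd(m_i, m_j) must divide a_i - a_j for every pair.
Merge one congruence at a time:
  Start: x ≡ 8 (mod 18).
  Combine with x ≡ 17 (mod 20): gcd(18, 20) = 2, and 17 - 8 = 9 is NOT divisible by 2.
    ⇒ system is inconsistent (no integer solution).

No solution (the system is inconsistent).


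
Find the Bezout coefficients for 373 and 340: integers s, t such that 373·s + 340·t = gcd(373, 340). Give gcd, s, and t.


Euclidean algorithm on (373, 340) — divide until remainder is 0:
  373 = 1 · 340 + 33
  340 = 10 · 33 + 10
  33 = 3 · 10 + 3
  10 = 3 · 3 + 1
  3 = 3 · 1 + 0
gcd(373, 340) = 1.
Track Bezout coefficients alongside the remainders: start with r₀ = 373 = a·1 + b·0 (s = 1, t = 0) and r₁ = 340 = a·0 + b·1 (s = 0, t = 1); each new remainder r_{k+1} = r_{k-1} − q_k·r_k inherits s_{k+1} = s_{k-1} − q_k·s_k, t_{k+1} = t_{k-1} − q_k·t_k, so r_k = a·s_k + b·t_k at every step:
  q = 1: r = 33, s = 1 − 1·0 = 1, t = 0 − 1·1 = -1  (check: 373·1 + 340·(-1) = 33)
  q = 10: r = 10, s = 0 − 10·1 = -10, t = 1 − 10·(-1) = 11  (check: 373·(-10) + 340·11 = 10)
  q = 3: r = 3, s = 1 − 3·(-10) = 31, t = -1 − 3·11 = -34  (check: 373·31 + 340·(-34) = 3)
  q = 3: r = 1, s = -10 − 3·31 = -103, t = 11 − 3·(-34) = 113  (check: 373·(-103) + 340·113 = 1)
The row with r = 1 (the gcd) gives the Bezout coefficients s = -103, t = 113.
Result: 373 · (-103) + 340 · (113) = 1.

gcd(373, 340) = 1; s = -103, t = 113 (check: 373·(-103) + 340·113 = 1).


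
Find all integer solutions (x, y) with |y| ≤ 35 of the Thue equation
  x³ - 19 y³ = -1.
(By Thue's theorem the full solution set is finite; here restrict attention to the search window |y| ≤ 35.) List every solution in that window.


The equation is x³ - 19y³ = -1. For fixed y, x³ = 19·y³ − 1, so a solution requires the RHS to be a perfect cube.
Strategy: iterate y from -35 to 35, compute RHS = 19·y³ − 1, and check whether it is a (positive or negative) perfect cube.
Check small values of y:
  y = 0: RHS = -1 = (-1)³ ⇒ x = -1 works.
  y = 1: RHS = 18 is not a perfect cube.
  y = -1: RHS = -20 is not a perfect cube.
  y = 2: RHS = 151 is not a perfect cube.
  y = -2: RHS = -153 is not a perfect cube.
  y = 3: RHS = 512 = (8)³ ⇒ x = 8 works.
  y = -3: RHS = -514 is not a perfect cube.
Continuing the search up to |y| = 35 finds no further solutions beyond those listed.
Collected solutions: (-1, 0), (8, 3).

Solutions (with |y| ≤ 35): (-1, 0), (8, 3).


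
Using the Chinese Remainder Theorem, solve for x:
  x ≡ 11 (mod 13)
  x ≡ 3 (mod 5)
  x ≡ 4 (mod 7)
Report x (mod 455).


Moduli 13, 5, 7 are pairwise coprime; by CRT there is a unique solution modulo M = 13 · 5 · 7 = 455.
Solve pairwise, accumulating the modulus:
  Start with x ≡ 11 (mod 13).
  Combine with x ≡ 3 (mod 5): since gcd(13, 5) = 1, we get a unique residue mod 65.
    Write x = 11 + 13·t and substitute into x ≡ 3 (mod 5): 13·t ≡ 3 − 11 = -8 (mod 5).
    Reduce coefficients mod 5: 3·t ≡ 2 (mod 5).
    The inverse of 3 mod 5 is 2 (since 3·2 = 6 = 1·5 + 1), so t ≡ 2·2 = 4 ≡ 4 (mod 5).
    Then x = 11 + 13·4 = 63, valid modulo lcm(13, 5) = 65: x ≡ 63 (mod 65).
  Combine with x ≡ 4 (mod 7): since gcd(65, 7) = 1, we get a unique residue mod 455.
    Write x = 63 + 65·t and substitute into x ≡ 4 (mod 7): 65·t ≡ 4 − 63 = -59 (mod 7).
    Reduce coefficients mod 7: 2·t ≡ 4 (mod 7).
    The inverse of 2 mod 7 is 4 (since 2·4 = 8 = 1·7 + 1), so t ≡ 4·4 = 16 ≡ 2 (mod 7).
    Then x = 63 + 65·2 = 193, valid modulo lcm(65, 7) = 455: x ≡ 193 (mod 455).
Verify: 193 mod 13 = 11 ✓, 193 mod 5 = 3 ✓, 193 mod 7 = 4 ✓.

x ≡ 193 (mod 455).


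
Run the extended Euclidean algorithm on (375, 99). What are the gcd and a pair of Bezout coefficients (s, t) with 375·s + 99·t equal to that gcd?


Euclidean algorithm on (375, 99) — divide until remainder is 0:
  375 = 3 · 99 + 78
  99 = 1 · 78 + 21
  78 = 3 · 21 + 15
  21 = 1 · 15 + 6
  15 = 2 · 6 + 3
  6 = 2 · 3 + 0
gcd(375, 99) = 3.
Track Bezout coefficients alongside the remainders: start with r₀ = 375 = a·1 + b·0 (s = 1, t = 0) and r₁ = 99 = a·0 + b·1 (s = 0, t = 1); each new remainder r_{k+1} = r_{k-1} − q_k·r_k inherits s_{k+1} = s_{k-1} − q_k·s_k, t_{k+1} = t_{k-1} − q_k·t_k, so r_k = a·s_k + b·t_k at every step:
  q = 3: r = 78, s = 1 − 3·0 = 1, t = 0 − 3·1 = -3  (check: 375·1 + 99·(-3) = 78)
  q = 1: r = 21, s = 0 − 1·1 = -1, t = 1 − 1·(-3) = 4  (check: 375·(-1) + 99·4 = 21)
  q = 3: r = 15, s = 1 − 3·(-1) = 4, t = -3 − 3·4 = -15  (check: 375·4 + 99·(-15) = 15)
  q = 1: r = 6, s = -1 − 1·4 = -5, t = 4 − 1·(-15) = 19  (check: 375·(-5) + 99·19 = 6)
  q = 2: r = 3, s = 4 − 2·(-5) = 14, t = -15 − 2·19 = -53  (check: 375·14 + 99·(-53) = 3)
The row with r = 3 (the gcd) gives the Bezout coefficients s = 14, t = -53.
Result: 375 · (14) + 99 · (-53) = 3.

gcd(375, 99) = 3; s = 14, t = -53 (check: 375·14 + 99·(-53) = 3).


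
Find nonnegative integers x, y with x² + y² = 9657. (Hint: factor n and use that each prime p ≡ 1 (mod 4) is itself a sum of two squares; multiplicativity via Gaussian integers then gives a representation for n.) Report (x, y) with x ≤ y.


Step 1: Factor n = 9657 = 3^2 · 29 · 37.
Step 2: Check the mod-4 condition on each prime factor: 3 ≡ 3 (mod 4), exponent 2 (must be even); 29 ≡ 1 (mod 4), exponent 1; 37 ≡ 1 (mod 4), exponent 1.
All primes ≡ 3 (mod 4) appear to even exponent (or don't appear), so by the two-squares theorem n IS expressible as a sum of two squares.
Step 3: Build a representation. Group n = k² · m with k = 3 and m = 29 · 37 = 1073 (a product of primes ≡ 1 (mod 4)); a representation of m scales to one of n via (k·x)² + (k·y)² = k²(x² + y²). Each prime p ≡ 1 (mod 4) is itself a sum of two squares; find a² by testing p − a² for a perfect square:
  29: 29 − 1² = 28, 29 − 2² = 25 = 5² ⇒ 29 = 2² + 5².
  37: 37 − 1² = 36 = 6² ⇒ 37 = 1² + 6².
  Combine using the Brahmagupta–Fibonacci identity (a² + b²)(c² + d²) = (ac − bd)² + (ad + bc)² = (ac + bd)² + (ad − bc)²:
  29 · 37 = 1073: from (2² + 5²)(1² + 6²), take (2·1 − 5·6, 2·6 + 5·1) = (2 − 30, 12 + 5) = (-28, 17); dropping signs (only squares matter) gives (28, 17); check 28² + 17² = 784 + 289 = 1073 ✓.
  Scale by k = 3: (3·28, 3·17) = (84, 51).
Step 4: Order so x ≤ y and verify: 51² + 84² = 2601 + 7056 = 9657 = n. ✓

n = 9657 = 51² + 84² (one valid representation with x ≤ y).


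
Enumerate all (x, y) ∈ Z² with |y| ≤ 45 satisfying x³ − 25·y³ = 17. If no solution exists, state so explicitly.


The equation is x³ - 25y³ = 17. For fixed y, x³ = 25·y³ + 17, so a solution requires the RHS to be a perfect cube.
Strategy: iterate y from -45 to 45, compute RHS = 25·y³ + 17, and check whether it is a (positive or negative) perfect cube.
Check small values of y:
  y = 0: RHS = 17 is not a perfect cube.
  y = 1: RHS = 42 is not a perfect cube.
  y = -1: RHS = -8 = (-2)³ ⇒ x = -2 works.
  y = 2: RHS = 217 is not a perfect cube.
  y = -2: RHS = -183 is not a perfect cube.
  y = 3: RHS = 692 is not a perfect cube.
  y = -3: RHS = -658 is not a perfect cube.
Continuing the search up to |y| = 45 finds no further solutions beyond those listed.
Collected solutions: (-2, -1).

Solutions (with |y| ≤ 45): (-2, -1).


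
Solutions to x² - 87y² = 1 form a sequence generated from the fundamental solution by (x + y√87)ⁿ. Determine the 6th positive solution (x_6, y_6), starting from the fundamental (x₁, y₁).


Step 1: Find the fundamental solution (x₁, y₁) of x² - 87y² = 1.
  Expand √87 as a continued fraction. a₀ = ⌊√87⌋ = 9; iterate m_{k+1} = d_k·a_k − m_k, d_{k+1} = (87 − m_{k+1}²)/d_k, a_{k+1} = ⌊(a₀ + m_{k+1})/d_{k+1}⌋ (starting m₀ = 0, d₀ = 1), with convergents p_k = a_k·p_{k-1} + p_{k-2}, q_k = a_k·q_{k-1} + q_{k-2} (p₋₁ = 1, q₋₁ = 0):
  k = 0: a₀ = 9; p₀/q₀ = 9/1; p₀² − 87·q₀² = 81 − 87 = -6.
  k = 1: m = 9, d = 6, a = ⌊(9 + 9)/6⌋ = 3; p/q = (3·9 + 1)/(3·1 + 0) = 28/3; p² − 87·q² = 784 − 783 = 1.
  The first convergent with p² − 87·q² = 1 gives the fundamental solution (x₁, y₁) = (28, 3).
Step 2: Apply the recurrence (x_{n+1}, y_{n+1}) = (x₁x_n + 87y₁y_n, x₁y_n + y₁x_n) repeatedly.
  From (x_1, y_1) = (28, 3): x_2 = 28·28 + 87·3·3 = 1567; y_2 = 28·3 + 3·28 = 168.
  From (x_2, y_2) = (1567, 168): x_3 = 28·1567 + 87·3·168 = 87724; y_3 = 28·168 + 3·1567 = 9405.
  From (x_3, y_3) = (87724, 9405): x_4 = 28·87724 + 87·3·9405 = 4910977; y_4 = 28·9405 + 3·87724 = 526512.
  From (x_4, y_4) = (4910977, 526512): x_5 = 28·4910977 + 87·3·526512 = 274926988; y_5 = 28·526512 + 3·4910977 = 29475267.
  From (x_5, y_5) = (274926988, 29475267): x_6 = 28·274926988 + 87·3·29475267 = 15391000351; y_6 = 28·29475267 + 3·274926988 = 1650088440.
Step 3: Verify x_6² - 87·y_6² = 236882891804482123201 - 236882891804482123200 = 1 (should be 1). ✓

(x_1, y_1) = (28, 3); (x_6, y_6) = (15391000351, 1650088440).


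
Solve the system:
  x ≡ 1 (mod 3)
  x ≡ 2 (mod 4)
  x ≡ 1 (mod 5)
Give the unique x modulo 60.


Moduli 3, 4, 5 are pairwise coprime; by CRT there is a unique solution modulo M = 3 · 4 · 5 = 60.
Solve pairwise, accumulating the modulus:
  Start with x ≡ 1 (mod 3).
  Combine with x ≡ 2 (mod 4): since gcd(3, 4) = 1, we get a unique residue mod 12.
    Write x = 1 + 3·t and substitute into x ≡ 2 (mod 4): 3·t ≡ 2 − 1 = 1 (mod 4).
    The inverse of 3 mod 4 is 3 (since 3·3 = 9 = 2·4 + 1), so t ≡ 3·1 = 3 ≡ 3 (mod 4).
    Then x = 1 + 3·3 = 10, valid modulo lcm(3, 4) = 12: x ≡ 10 (mod 12).
  Combine with x ≡ 1 (mod 5): since gcd(12, 5) = 1, we get a unique residue mod 60.
    Write x = 10 + 12·t and substitute into x ≡ 1 (mod 5): 12·t ≡ 1 − 10 = -9 (mod 5).
    Reduce coefficients mod 5: 2·t ≡ 1 (mod 5).
    The inverse of 2 mod 5 is 3 (since 2·3 = 6 = 1·5 + 1), so t ≡ 3·1 = 3 ≡ 3 (mod 5).
    Then x = 10 + 12·3 = 46, valid modulo lcm(12, 5) = 60: x ≡ 46 (mod 60).
Verify: 46 mod 3 = 1 ✓, 46 mod 4 = 2 ✓, 46 mod 5 = 1 ✓.

x ≡ 46 (mod 60).


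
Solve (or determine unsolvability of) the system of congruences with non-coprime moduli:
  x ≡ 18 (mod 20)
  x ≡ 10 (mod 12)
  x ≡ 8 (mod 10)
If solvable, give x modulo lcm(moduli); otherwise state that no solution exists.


Moduli 20, 12, 10 are not pairwise coprime, so CRT works modulo lcm(m_i) when all pairwise compatibility conditions hold.
Pairwise compatibility: gcd(m_i, m_j) must divide a_i - a_j for every pair.
Merge one congruence at a time:
  Start: x ≡ 18 (mod 20).
  Combine with x ≡ 10 (mod 12): gcd(20, 12) = 4; 10 - 18 = -8, which IS divisible by 4, so compatible.
    Write x = 18 + 20·t and substitute into x ≡ 10 (mod 12): 20·t ≡ 10 − 18 = -8 (mod 12).
    Divide the congruence (and modulus) by g = 4: 5·t ≡ -2 (mod 3).
    Reduce coefficients mod 3: 2·t ≡ 1 (mod 3).
    The inverse of 2 mod 3 is 2 (since 2·2 = 4 = 1·3 + 1), so t ≡ 2·1 = 2 ≡ 2 (mod 3).
    Then x = 18 + 20·2 = 58, valid modulo lcm(20, 12) = 60: x ≡ 58 (mod 60).
  Combine with x ≡ 8 (mod 10): gcd(60, 10) = 10; 8 - 58 = -50, which IS divisible by 10, so compatible.
    Write x = 58 + 60·t and substitute into x ≡ 8 (mod 10): 60·t ≡ 8 − 58 = -50 (mod 10).
    Divide the congruence (and modulus) by g = 10: 6·t ≡ -5 (mod 1).
    Modulo 1 every t works; take t = 0.
    Then x = 58 + 60·0 = 58, valid modulo lcm(60, 10) = 60: x ≡ 58 (mod 60).
Verify: 58 mod 20 = 18, 58 mod 12 = 10, 58 mod 10 = 8.

x ≡ 58 (mod 60).


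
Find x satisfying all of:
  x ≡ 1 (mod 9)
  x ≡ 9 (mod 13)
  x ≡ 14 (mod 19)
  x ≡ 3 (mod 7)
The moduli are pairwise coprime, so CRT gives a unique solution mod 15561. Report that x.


Product of moduli M = 9 · 13 · 19 · 7 = 15561.
Merge one congruence at a time:
  Start: x ≡ 1 (mod 9).
  Combine with x ≡ 9 (mod 13); new modulus lcm = 117.
    Write x = 1 + 9·t and substitute into x ≡ 9 (mod 13): 9·t ≡ 9 − 1 = 8 (mod 13).
    The inverse of 9 mod 13 is 3 (since 9·3 = 27 = 2·13 + 1), so t ≡ 3·8 = 24 ≡ 11 (mod 13).
    Then x = 1 + 9·11 = 100, valid modulo lcm(9, 13) = 117: x ≡ 100 (mod 117).
  Combine with x ≡ 14 (mod 19); new modulus lcm = 2223.
    Write x = 100 + 117·t and substitute into x ≡ 14 (mod 19): 117·t ≡ 14 − 100 = -86 (mod 19).
    Reduce coefficients mod 19: 3·t ≡ 9 (mod 19).
    The inverse of 3 mod 19 is 13 (since 3·13 = 39 = 2·19 + 1), so t ≡ 13·9 = 117 ≡ 3 (mod 19).
    Then x = 100 + 117·3 = 451, valid modulo lcm(117, 19) = 2223: x ≡ 451 (mod 2223).
  Combine with x ≡ 3 (mod 7); new modulus lcm = 15561.
    Write x = 451 + 2223·t and substitute into x ≡ 3 (mod 7): 2223·t ≡ 3 − 451 = -448 (mod 7).
    Reduce coefficients mod 7: 4·t ≡ 0 (mod 7).
    The inverse of 4 mod 7 is 2 (since 4·2 = 8 = 1·7 + 1), so t ≡ 2·0 = 0 ≡ 0 (mod 7).
    Then x = 451 + 2223·0 = 451, valid modulo lcm(2223, 7) = 15561: x ≡ 451 (mod 15561).
Verify against each original: 451 mod 9 = 1, 451 mod 13 = 9, 451 mod 19 = 14, 451 mod 7 = 3.

x ≡ 451 (mod 15561).


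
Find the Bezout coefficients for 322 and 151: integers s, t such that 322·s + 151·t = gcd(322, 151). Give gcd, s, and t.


Euclidean algorithm on (322, 151) — divide until remainder is 0:
  322 = 2 · 151 + 20
  151 = 7 · 20 + 11
  20 = 1 · 11 + 9
  11 = 1 · 9 + 2
  9 = 4 · 2 + 1
  2 = 2 · 1 + 0
gcd(322, 151) = 1.
Track Bezout coefficients alongside the remainders: start with r₀ = 322 = a·1 + b·0 (s = 1, t = 0) and r₁ = 151 = a·0 + b·1 (s = 0, t = 1); each new remainder r_{k+1} = r_{k-1} − q_k·r_k inherits s_{k+1} = s_{k-1} − q_k·s_k, t_{k+1} = t_{k-1} − q_k·t_k, so r_k = a·s_k + b·t_k at every step:
  q = 2: r = 20, s = 1 − 2·0 = 1, t = 0 − 2·1 = -2  (check: 322·1 + 151·(-2) = 20)
  q = 7: r = 11, s = 0 − 7·1 = -7, t = 1 − 7·(-2) = 15  (check: 322·(-7) + 151·15 = 11)
  q = 1: r = 9, s = 1 − 1·(-7) = 8, t = -2 − 1·15 = -17  (check: 322·8 + 151·(-17) = 9)
  q = 1: r = 2, s = -7 − 1·8 = -15, t = 15 − 1·(-17) = 32  (check: 322·(-15) + 151·32 = 2)
  q = 4: r = 1, s = 8 − 4·(-15) = 68, t = -17 − 4·32 = -145  (check: 322·68 + 151·(-145) = 1)
The row with r = 1 (the gcd) gives the Bezout coefficients s = 68, t = -145.
Result: 322 · (68) + 151 · (-145) = 1.

gcd(322, 151) = 1; s = 68, t = -145 (check: 322·68 + 151·(-145) = 1).


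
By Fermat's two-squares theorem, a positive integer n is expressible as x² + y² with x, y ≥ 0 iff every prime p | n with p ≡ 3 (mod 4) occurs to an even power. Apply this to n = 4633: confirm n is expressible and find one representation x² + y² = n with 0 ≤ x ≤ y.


Step 1: Factor n = 4633 = 41 · 113.
Step 2: Check the mod-4 condition on each prime factor: 41 ≡ 1 (mod 4), exponent 1; 113 ≡ 1 (mod 4), exponent 1.
All primes ≡ 3 (mod 4) appear to even exponent (or don't appear), so by the two-squares theorem n IS expressible as a sum of two squares.
Step 3: Build a representation. Here n = 41 · 113 is a product of primes ≡ 1 (mod 4). Each prime p ≡ 1 (mod 4) is itself a sum of two squares; find a² by testing p − a² for a perfect square:
  41: 41 − 1² = 40, 41 − 2² = 37, 41 − 3² = 32, 41 − 4² = 25 = 5² ⇒ 41 = 4² + 5².
  113: 113 − 1² = 112, 113 − 2² = 109, 113 − 3² = 104, 113 − 4² = 97, 113 − 5² = 88, 113 − 6² = 77, 113 − 7² = 64 = 8² ⇒ 113 = 7² + 8².
  Combine using the Brahmagupta–Fibonacci identity (a² + b²)(c² + d²) = (ac − bd)² + (ad + bc)² = (ac + bd)² + (ad − bc)²:
  41 · 113 = 4633: from (4² + 5²)(7² + 8²), take (4·7 − 5·8, 4·8 + 5·7) = (28 − 40, 32 + 35) = (-12, 67); dropping signs (only squares matter) gives (12, 67); check 12² + 67² = 144 + 4489 = 4633 ✓.
Step 4: Order so x ≤ y and verify: 12² + 67² = 144 + 4489 = 4633 = n. ✓

n = 4633 = 12² + 67² (one valid representation with x ≤ y).


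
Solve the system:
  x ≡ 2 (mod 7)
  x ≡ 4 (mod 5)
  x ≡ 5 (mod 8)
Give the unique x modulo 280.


Moduli 7, 5, 8 are pairwise coprime; by CRT there is a unique solution modulo M = 7 · 5 · 8 = 280.
Solve pairwise, accumulating the modulus:
  Start with x ≡ 2 (mod 7).
  Combine with x ≡ 4 (mod 5): since gcd(7, 5) = 1, we get a unique residue mod 35.
    Write x = 2 + 7·t and substitute into x ≡ 4 (mod 5): 7·t ≡ 4 − 2 = 2 (mod 5).
    Reduce coefficients mod 5: 2·t ≡ 2 (mod 5).
    The inverse of 2 mod 5 is 3 (since 2·3 = 6 = 1·5 + 1), so t ≡ 3·2 = 6 ≡ 1 (mod 5).
    Then x = 2 + 7·1 = 9, valid modulo lcm(7, 5) = 35: x ≡ 9 (mod 35).
  Combine with x ≡ 5 (mod 8): since gcd(35, 8) = 1, we get a unique residue mod 280.
    Write x = 9 + 35·t and substitute into x ≡ 5 (mod 8): 35·t ≡ 5 − 9 = -4 (mod 8).
    Reduce coefficients mod 8: 3·t ≡ 4 (mod 8).
    The inverse of 3 mod 8 is 3 (since 3·3 = 9 = 1·8 + 1), so t ≡ 3·4 = 12 ≡ 4 (mod 8).
    Then x = 9 + 35·4 = 149, valid modulo lcm(35, 8) = 280: x ≡ 149 (mod 280).
Verify: 149 mod 7 = 2 ✓, 149 mod 5 = 4 ✓, 149 mod 8 = 5 ✓.

x ≡ 149 (mod 280).


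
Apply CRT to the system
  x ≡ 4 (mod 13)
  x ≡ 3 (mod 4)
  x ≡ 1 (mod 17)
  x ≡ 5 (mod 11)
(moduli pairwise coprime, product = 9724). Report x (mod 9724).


Product of moduli M = 13 · 4 · 17 · 11 = 9724.
Merge one congruence at a time:
  Start: x ≡ 4 (mod 13).
  Combine with x ≡ 3 (mod 4); new modulus lcm = 52.
    Write x = 4 + 13·t and substitute into x ≡ 3 (mod 4): 13·t ≡ 3 − 4 = -1 (mod 4).
    Reduce coefficients mod 4: 1·t ≡ 3 (mod 4).
    So t ≡ 3 (mod 4).
    Then x = 4 + 13·3 = 43, valid modulo lcm(13, 4) = 52: x ≡ 43 (mod 52).
  Combine with x ≡ 1 (mod 17); new modulus lcm = 884.
    Write x = 43 + 52·t and substitute into x ≡ 1 (mod 17): 52·t ≡ 1 − 43 = -42 (mod 17).
    Reduce coefficients mod 17: 1·t ≡ 9 (mod 17).
    So t ≡ 9 (mod 17).
    Then x = 43 + 52·9 = 511, valid modulo lcm(52, 17) = 884: x ≡ 511 (mod 884).
  Combine with x ≡ 5 (mod 11); new modulus lcm = 9724.
    Write x = 511 + 884·t and substitute into x ≡ 5 (mod 11): 884·t ≡ 5 − 511 = -506 (mod 11).
    Reduce coefficients mod 11: 4·t ≡ 0 (mod 11).
    The inverse of 4 mod 11 is 3 (since 4·3 = 12 = 1·11 + 1), so t ≡ 3·0 = 0 ≡ 0 (mod 11).
    Then x = 511 + 884·0 = 511, valid modulo lcm(884, 11) = 9724: x ≡ 511 (mod 9724).
Verify against each original: 511 mod 13 = 4, 511 mod 4 = 3, 511 mod 17 = 1, 511 mod 11 = 5.

x ≡ 511 (mod 9724).
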